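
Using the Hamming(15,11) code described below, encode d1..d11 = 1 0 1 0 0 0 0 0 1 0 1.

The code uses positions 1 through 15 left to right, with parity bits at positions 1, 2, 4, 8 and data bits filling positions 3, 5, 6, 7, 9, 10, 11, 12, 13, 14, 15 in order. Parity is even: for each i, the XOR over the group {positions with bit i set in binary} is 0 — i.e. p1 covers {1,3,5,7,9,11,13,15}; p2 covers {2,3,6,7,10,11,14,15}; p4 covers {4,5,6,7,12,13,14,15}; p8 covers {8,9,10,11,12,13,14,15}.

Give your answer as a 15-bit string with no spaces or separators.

111101000000101

Place data at non-parity positions: p1 p2 1 p4 0 1 0 p8 0 0 0 0 1 0 1
p1 (pos 1,3,5,7,9,11,13,15): XOR of data positions = 1⊕0⊕0⊕0⊕0⊕1⊕1 = 1
p2 (pos 2,3,6,7,10,11,14,15): XOR of data positions = 1⊕1⊕0⊕0⊕0⊕0⊕1 = 1
p4 (pos 4,5,6,7,12,13,14,15): XOR of data positions = 0⊕1⊕0⊕0⊕1⊕0⊕1 = 1
p8 (pos 8,9,10,11,12,13,14,15): XOR of data positions = 0⊕0⊕0⊕0⊕1⊕0⊕1 = 0
Codeword: 111101000000101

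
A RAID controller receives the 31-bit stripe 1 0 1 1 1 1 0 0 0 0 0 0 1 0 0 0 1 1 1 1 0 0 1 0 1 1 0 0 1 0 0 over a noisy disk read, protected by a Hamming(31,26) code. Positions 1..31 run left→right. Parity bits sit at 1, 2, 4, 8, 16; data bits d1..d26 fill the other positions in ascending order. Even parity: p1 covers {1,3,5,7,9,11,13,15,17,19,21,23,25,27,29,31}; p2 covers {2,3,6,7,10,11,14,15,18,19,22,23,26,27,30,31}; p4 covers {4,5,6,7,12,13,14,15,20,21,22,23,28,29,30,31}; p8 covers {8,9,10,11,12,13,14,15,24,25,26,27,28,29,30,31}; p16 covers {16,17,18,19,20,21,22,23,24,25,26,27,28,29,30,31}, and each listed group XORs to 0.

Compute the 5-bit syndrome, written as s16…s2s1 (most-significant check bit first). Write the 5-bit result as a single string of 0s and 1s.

s1 (pos 1,3,5,7,9,11,13,15,17,19,21,23,25,27,29,31): 1⊕1⊕1⊕0⊕0⊕0⊕1⊕0⊕1⊕1⊕0⊕1⊕1⊕0⊕1⊕0 = 1
s2 (pos 2,3,6,7,10,11,14,15,18,19,22,23,26,27,30,31): 0⊕1⊕1⊕0⊕0⊕0⊕0⊕0⊕1⊕1⊕0⊕1⊕1⊕0⊕0⊕0 = 0
s4 (pos 4,5,6,7,12,13,14,15,20,21,22,23,28,29,30,31): 1⊕1⊕1⊕0⊕0⊕1⊕0⊕0⊕1⊕0⊕0⊕1⊕0⊕1⊕0⊕0 = 1
s8 (pos 8,9,10,11,12,13,14,15,24,25,26,27,28,29,30,31): 0⊕0⊕0⊕0⊕0⊕1⊕0⊕0⊕0⊕1⊕1⊕0⊕0⊕1⊕0⊕0 = 0
s16 (pos 16,17,18,19,20,21,22,23,24,25,26,27,28,29,30,31): 0⊕1⊕1⊕1⊕1⊕0⊕0⊕1⊕0⊕1⊕1⊕0⊕0⊕1⊕0⊕0 = 0
Syndrome s16…s1 = 00101 → error at position 5.

00101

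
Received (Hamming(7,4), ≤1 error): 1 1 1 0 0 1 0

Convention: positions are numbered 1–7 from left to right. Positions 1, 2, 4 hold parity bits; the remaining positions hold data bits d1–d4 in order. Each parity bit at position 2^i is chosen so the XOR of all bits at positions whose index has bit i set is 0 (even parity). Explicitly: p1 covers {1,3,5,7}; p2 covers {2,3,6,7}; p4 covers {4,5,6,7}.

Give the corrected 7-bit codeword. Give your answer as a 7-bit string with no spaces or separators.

1110000

s1 (pos 1,3,5,7): 1⊕1⊕0⊕0 = 0
s2 (pos 2,3,6,7): 1⊕1⊕1⊕0 = 1
s4 (pos 4,5,6,7): 0⊕0⊕1⊕0 = 1
Syndrome s4…s1 = 110 → error at position 6.
Flip position 6: 1110010 → 1110000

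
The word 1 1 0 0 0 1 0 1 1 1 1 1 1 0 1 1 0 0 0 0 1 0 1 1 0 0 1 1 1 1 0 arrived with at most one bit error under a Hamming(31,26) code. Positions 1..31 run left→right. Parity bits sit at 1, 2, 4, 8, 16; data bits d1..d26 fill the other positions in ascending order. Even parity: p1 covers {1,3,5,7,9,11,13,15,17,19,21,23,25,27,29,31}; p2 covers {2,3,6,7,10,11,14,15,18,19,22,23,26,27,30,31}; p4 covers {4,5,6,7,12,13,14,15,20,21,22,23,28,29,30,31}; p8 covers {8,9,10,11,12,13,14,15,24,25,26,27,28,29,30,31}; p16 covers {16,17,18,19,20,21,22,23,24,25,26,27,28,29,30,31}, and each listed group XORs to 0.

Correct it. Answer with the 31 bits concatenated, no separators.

1100110111111011000010110011110

s1 (pos 1,3,5,7,9,11,13,15,17,19,21,23,25,27,29,31): 1⊕0⊕0⊕0⊕1⊕1⊕1⊕1⊕0⊕0⊕1⊕1⊕0⊕1⊕1⊕0 = 1
s2 (pos 2,3,6,7,10,11,14,15,18,19,22,23,26,27,30,31): 1⊕0⊕1⊕0⊕1⊕1⊕0⊕1⊕0⊕0⊕0⊕1⊕0⊕1⊕1⊕0 = 0
s4 (pos 4,5,6,7,12,13,14,15,20,21,22,23,28,29,30,31): 0⊕0⊕1⊕0⊕1⊕1⊕0⊕1⊕0⊕1⊕0⊕1⊕1⊕1⊕1⊕0 = 1
s8 (pos 8,9,10,11,12,13,14,15,24,25,26,27,28,29,30,31): 1⊕1⊕1⊕1⊕1⊕1⊕0⊕1⊕1⊕0⊕0⊕1⊕1⊕1⊕1⊕0 = 0
s16 (pos 16,17,18,19,20,21,22,23,24,25,26,27,28,29,30,31): 1⊕0⊕0⊕0⊕0⊕1⊕0⊕1⊕1⊕0⊕0⊕1⊕1⊕1⊕1⊕0 = 0
Syndrome s16…s1 = 00101 → error at position 5.
Flip position 5: 1100010111111011000010110011110 → 1100110111111011000010110011110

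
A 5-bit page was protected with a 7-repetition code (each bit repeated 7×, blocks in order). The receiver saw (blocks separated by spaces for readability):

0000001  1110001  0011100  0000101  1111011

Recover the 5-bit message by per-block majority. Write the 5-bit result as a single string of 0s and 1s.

Block 1 (0000001): 1 one → 0
Block 2 (1110001): 4 ones → 1
Block 3 (0011100): 3 ones → 0
Block 4 (0000101): 2 ones → 0
Block 5 (1111011): 6 ones → 1

01001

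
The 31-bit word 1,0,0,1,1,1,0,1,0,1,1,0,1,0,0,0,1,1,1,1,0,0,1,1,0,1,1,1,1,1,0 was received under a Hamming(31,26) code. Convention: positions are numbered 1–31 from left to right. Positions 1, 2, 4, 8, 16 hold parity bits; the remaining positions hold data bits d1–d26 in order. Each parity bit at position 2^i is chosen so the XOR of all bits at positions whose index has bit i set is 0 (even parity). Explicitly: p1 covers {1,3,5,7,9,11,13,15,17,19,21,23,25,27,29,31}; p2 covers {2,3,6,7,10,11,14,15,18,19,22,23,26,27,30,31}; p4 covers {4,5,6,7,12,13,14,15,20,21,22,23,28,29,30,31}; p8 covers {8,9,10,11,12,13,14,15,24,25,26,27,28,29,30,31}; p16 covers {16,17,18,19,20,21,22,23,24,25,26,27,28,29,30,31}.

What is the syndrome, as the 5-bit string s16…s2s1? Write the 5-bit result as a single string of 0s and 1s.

s1 (pos 1,3,5,7,9,11,13,15,17,19,21,23,25,27,29,31): 1⊕0⊕1⊕0⊕0⊕1⊕1⊕0⊕1⊕1⊕0⊕1⊕0⊕1⊕1⊕0 = 1
s2 (pos 2,3,6,7,10,11,14,15,18,19,22,23,26,27,30,31): 0⊕0⊕1⊕0⊕1⊕1⊕0⊕0⊕1⊕1⊕0⊕1⊕1⊕1⊕1⊕0 = 1
s4 (pos 4,5,6,7,12,13,14,15,20,21,22,23,28,29,30,31): 1⊕1⊕1⊕0⊕0⊕1⊕0⊕0⊕1⊕0⊕0⊕1⊕1⊕1⊕1⊕0 = 1
s8 (pos 8,9,10,11,12,13,14,15,24,25,26,27,28,29,30,31): 1⊕0⊕1⊕1⊕0⊕1⊕0⊕0⊕1⊕0⊕1⊕1⊕1⊕1⊕1⊕0 = 0
s16 (pos 16,17,18,19,20,21,22,23,24,25,26,27,28,29,30,31): 0⊕1⊕1⊕1⊕1⊕0⊕0⊕1⊕1⊕0⊕1⊕1⊕1⊕1⊕1⊕0 = 1
Syndrome s16…s1 = 10111 → error at position 23.

10111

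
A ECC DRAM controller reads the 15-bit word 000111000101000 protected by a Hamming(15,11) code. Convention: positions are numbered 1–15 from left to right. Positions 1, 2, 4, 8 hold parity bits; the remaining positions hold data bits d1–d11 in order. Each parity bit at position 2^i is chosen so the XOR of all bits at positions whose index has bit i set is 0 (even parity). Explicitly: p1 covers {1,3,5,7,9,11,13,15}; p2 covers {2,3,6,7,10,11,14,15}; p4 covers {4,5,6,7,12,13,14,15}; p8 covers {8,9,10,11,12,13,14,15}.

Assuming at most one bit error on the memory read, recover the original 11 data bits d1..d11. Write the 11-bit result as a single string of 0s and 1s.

s1 (pos 1,3,5,7,9,11,13,15): 0⊕0⊕1⊕0⊕0⊕0⊕0⊕0 = 1
s2 (pos 2,3,6,7,10,11,14,15): 0⊕0⊕1⊕0⊕1⊕0⊕0⊕0 = 0
s4 (pos 4,5,6,7,12,13,14,15): 1⊕1⊕1⊕0⊕1⊕0⊕0⊕0 = 0
s8 (pos 8,9,10,11,12,13,14,15): 0⊕0⊕1⊕0⊕1⊕0⊕0⊕0 = 0
Syndrome s8…s1 = 0001 → error at position 1.
Flip position 1: 000111000101000 → 100111000101000
Read data bits from positions 3,5,6,7,9,10,11,12,13,14,15: 01100101000

01100101000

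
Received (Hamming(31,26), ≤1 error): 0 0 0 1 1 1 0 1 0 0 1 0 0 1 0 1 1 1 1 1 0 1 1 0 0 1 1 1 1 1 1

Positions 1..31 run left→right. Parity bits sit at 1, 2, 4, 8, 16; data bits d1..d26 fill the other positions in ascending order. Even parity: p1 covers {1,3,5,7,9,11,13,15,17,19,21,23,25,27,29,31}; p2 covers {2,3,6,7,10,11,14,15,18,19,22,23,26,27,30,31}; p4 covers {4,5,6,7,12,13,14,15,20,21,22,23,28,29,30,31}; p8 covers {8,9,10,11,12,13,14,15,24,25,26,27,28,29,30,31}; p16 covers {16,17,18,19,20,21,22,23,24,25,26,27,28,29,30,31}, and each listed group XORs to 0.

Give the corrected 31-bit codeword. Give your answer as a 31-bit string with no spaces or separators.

s1 (pos 1,3,5,7,9,11,13,15,17,19,21,23,25,27,29,31): 0⊕0⊕1⊕0⊕0⊕1⊕0⊕0⊕1⊕1⊕0⊕1⊕0⊕1⊕1⊕1 = 0
s2 (pos 2,3,6,7,10,11,14,15,18,19,22,23,26,27,30,31): 0⊕0⊕1⊕0⊕0⊕1⊕1⊕0⊕1⊕1⊕1⊕1⊕1⊕1⊕1⊕1 = 1
s4 (pos 4,5,6,7,12,13,14,15,20,21,22,23,28,29,30,31): 1⊕1⊕1⊕0⊕0⊕0⊕1⊕0⊕1⊕0⊕1⊕1⊕1⊕1⊕1⊕1 = 1
s8 (pos 8,9,10,11,12,13,14,15,24,25,26,27,28,29,30,31): 1⊕0⊕0⊕1⊕0⊕0⊕1⊕0⊕0⊕0⊕1⊕1⊕1⊕1⊕1⊕1 = 1
s16 (pos 16,17,18,19,20,21,22,23,24,25,26,27,28,29,30,31): 1⊕1⊕1⊕1⊕1⊕0⊕1⊕1⊕0⊕0⊕1⊕1⊕1⊕1⊕1⊕1 = 1
Syndrome s16…s1 = 11110 → error at position 30.
Flip position 30: 0001110100100101111101100111111 → 0001110100100101111101100111101

0001110100100101111101100111101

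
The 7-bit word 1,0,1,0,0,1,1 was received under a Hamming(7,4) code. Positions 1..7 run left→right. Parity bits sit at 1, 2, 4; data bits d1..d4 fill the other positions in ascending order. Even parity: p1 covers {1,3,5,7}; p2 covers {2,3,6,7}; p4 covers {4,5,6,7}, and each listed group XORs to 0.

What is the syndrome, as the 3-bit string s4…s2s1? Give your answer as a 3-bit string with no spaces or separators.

s1 (pos 1,3,5,7): 1⊕1⊕0⊕1 = 1
s2 (pos 2,3,6,7): 0⊕1⊕1⊕1 = 1
s4 (pos 4,5,6,7): 0⊕0⊕1⊕1 = 0
Syndrome s4…s1 = 011 → error at position 3.

011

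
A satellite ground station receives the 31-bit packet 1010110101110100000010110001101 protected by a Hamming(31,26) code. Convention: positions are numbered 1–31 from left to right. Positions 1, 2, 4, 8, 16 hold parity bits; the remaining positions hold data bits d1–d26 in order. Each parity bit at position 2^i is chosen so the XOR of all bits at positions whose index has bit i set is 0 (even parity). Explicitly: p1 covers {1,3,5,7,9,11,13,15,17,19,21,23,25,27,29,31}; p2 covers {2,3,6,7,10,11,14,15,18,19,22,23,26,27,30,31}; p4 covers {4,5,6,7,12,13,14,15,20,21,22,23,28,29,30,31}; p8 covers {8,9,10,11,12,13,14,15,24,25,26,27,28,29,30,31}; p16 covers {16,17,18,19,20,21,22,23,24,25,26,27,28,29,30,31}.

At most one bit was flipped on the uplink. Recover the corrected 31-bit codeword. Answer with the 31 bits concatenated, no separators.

s1 (pos 1,3,5,7,9,11,13,15,17,19,21,23,25,27,29,31): 1⊕1⊕1⊕0⊕0⊕1⊕0⊕0⊕0⊕0⊕1⊕1⊕0⊕0⊕1⊕1 = 0
s2 (pos 2,3,6,7,10,11,14,15,18,19,22,23,26,27,30,31): 0⊕1⊕1⊕0⊕1⊕1⊕1⊕0⊕0⊕0⊕0⊕1⊕0⊕0⊕0⊕1 = 1
s4 (pos 4,5,6,7,12,13,14,15,20,21,22,23,28,29,30,31): 0⊕1⊕1⊕0⊕1⊕0⊕1⊕0⊕0⊕1⊕0⊕1⊕1⊕1⊕0⊕1 = 1
s8 (pos 8,9,10,11,12,13,14,15,24,25,26,27,28,29,30,31): 1⊕0⊕1⊕1⊕1⊕0⊕1⊕0⊕1⊕0⊕0⊕0⊕1⊕1⊕0⊕1 = 1
s16 (pos 16,17,18,19,20,21,22,23,24,25,26,27,28,29,30,31): 0⊕0⊕0⊕0⊕0⊕1⊕0⊕1⊕1⊕0⊕0⊕0⊕1⊕1⊕0⊕1 = 0
Syndrome s16…s1 = 01110 → error at position 14.
Flip position 14: 1010110101110100000010110001101 → 1010110101110000000010110001101

1010110101110000000010110001101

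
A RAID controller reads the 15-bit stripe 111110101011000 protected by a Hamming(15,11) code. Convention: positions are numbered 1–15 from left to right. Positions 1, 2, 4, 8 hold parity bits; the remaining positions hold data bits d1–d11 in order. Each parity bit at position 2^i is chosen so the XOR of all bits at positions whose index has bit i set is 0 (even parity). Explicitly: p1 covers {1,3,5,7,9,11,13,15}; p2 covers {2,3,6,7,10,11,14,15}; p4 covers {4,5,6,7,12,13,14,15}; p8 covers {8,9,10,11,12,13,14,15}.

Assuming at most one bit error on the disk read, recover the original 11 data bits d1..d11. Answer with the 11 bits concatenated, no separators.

s1 (pos 1,3,5,7,9,11,13,15): 1⊕1⊕1⊕1⊕1⊕1⊕0⊕0 = 0
s2 (pos 2,3,6,7,10,11,14,15): 1⊕1⊕0⊕1⊕0⊕1⊕0⊕0 = 0
s4 (pos 4,5,6,7,12,13,14,15): 1⊕1⊕0⊕1⊕1⊕0⊕0⊕0 = 0
s8 (pos 8,9,10,11,12,13,14,15): 0⊕1⊕0⊕1⊕1⊕0⊕0⊕0 = 1
Syndrome s8…s1 = 1000 → error at position 8.
Flip position 8: 111110101011000 → 111110111011000
Read data bits from positions 3,5,6,7,9,10,11,12,13,14,15: 11011011000

11011011000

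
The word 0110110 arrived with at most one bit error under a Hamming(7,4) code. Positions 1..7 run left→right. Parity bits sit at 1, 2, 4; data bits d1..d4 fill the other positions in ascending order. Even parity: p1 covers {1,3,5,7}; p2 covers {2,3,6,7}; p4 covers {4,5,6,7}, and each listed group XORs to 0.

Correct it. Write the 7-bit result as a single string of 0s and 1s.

0010110

s1 (pos 1,3,5,7): 0⊕1⊕1⊕0 = 0
s2 (pos 2,3,6,7): 1⊕1⊕1⊕0 = 1
s4 (pos 4,5,6,7): 0⊕1⊕1⊕0 = 0
Syndrome s4…s1 = 010 → error at position 2.
Flip position 2: 0110110 → 0010110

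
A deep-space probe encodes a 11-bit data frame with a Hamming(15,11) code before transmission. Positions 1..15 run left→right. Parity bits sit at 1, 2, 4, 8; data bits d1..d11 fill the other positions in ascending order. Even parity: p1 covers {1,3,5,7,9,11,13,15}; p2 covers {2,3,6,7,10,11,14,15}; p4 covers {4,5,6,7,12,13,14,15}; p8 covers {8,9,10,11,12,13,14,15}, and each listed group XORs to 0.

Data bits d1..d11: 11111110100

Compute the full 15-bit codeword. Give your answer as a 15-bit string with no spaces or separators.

Place data at non-parity positions: p1 p2 1 p4 1 1 1 p8 1 1 1 0 1 0 0
p1 (pos 1,3,5,7,9,11,13,15): XOR of data positions = 1⊕1⊕1⊕1⊕1⊕1⊕0 = 0
p2 (pos 2,3,6,7,10,11,14,15): XOR of data positions = 1⊕1⊕1⊕1⊕1⊕0⊕0 = 1
p4 (pos 4,5,6,7,12,13,14,15): XOR of data positions = 1⊕1⊕1⊕0⊕1⊕0⊕0 = 0
p8 (pos 8,9,10,11,12,13,14,15): XOR of data positions = 1⊕1⊕1⊕0⊕1⊕0⊕0 = 0
Codeword: 011011101110100

011011101110100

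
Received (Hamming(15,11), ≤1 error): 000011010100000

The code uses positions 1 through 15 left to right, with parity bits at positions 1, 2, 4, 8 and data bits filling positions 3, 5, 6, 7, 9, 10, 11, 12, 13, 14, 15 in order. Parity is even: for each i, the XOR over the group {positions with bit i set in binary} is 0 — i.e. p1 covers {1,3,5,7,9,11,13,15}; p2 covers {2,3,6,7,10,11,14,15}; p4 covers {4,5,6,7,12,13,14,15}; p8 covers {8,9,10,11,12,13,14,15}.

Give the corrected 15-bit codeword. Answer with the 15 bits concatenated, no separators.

100011010100000

s1 (pos 1,3,5,7,9,11,13,15): 0⊕0⊕1⊕0⊕0⊕0⊕0⊕0 = 1
s2 (pos 2,3,6,7,10,11,14,15): 0⊕0⊕1⊕0⊕1⊕0⊕0⊕0 = 0
s4 (pos 4,5,6,7,12,13,14,15): 0⊕1⊕1⊕0⊕0⊕0⊕0⊕0 = 0
s8 (pos 8,9,10,11,12,13,14,15): 1⊕0⊕1⊕0⊕0⊕0⊕0⊕0 = 0
Syndrome s8…s1 = 0001 → error at position 1.
Flip position 1: 000011010100000 → 100011010100000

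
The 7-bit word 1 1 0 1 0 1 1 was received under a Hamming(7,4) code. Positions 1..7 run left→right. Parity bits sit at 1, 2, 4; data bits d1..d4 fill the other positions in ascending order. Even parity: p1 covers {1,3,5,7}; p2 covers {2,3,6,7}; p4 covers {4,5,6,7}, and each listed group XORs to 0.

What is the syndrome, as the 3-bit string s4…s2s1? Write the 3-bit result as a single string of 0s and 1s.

110

s1 (pos 1,3,5,7): 1⊕0⊕0⊕1 = 0
s2 (pos 2,3,6,7): 1⊕0⊕1⊕1 = 1
s4 (pos 4,5,6,7): 1⊕0⊕1⊕1 = 1
Syndrome s4…s1 = 110 → error at position 6.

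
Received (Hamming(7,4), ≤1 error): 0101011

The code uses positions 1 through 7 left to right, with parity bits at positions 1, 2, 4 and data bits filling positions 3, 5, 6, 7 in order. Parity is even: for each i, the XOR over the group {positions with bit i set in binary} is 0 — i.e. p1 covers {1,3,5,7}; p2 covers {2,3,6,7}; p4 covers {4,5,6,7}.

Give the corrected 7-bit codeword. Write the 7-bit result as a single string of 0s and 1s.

s1 (pos 1,3,5,7): 0⊕0⊕0⊕1 = 1
s2 (pos 2,3,6,7): 1⊕0⊕1⊕1 = 1
s4 (pos 4,5,6,7): 1⊕0⊕1⊕1 = 1
Syndrome s4…s1 = 111 → error at position 7.
Flip position 7: 0101011 → 0101010

0101010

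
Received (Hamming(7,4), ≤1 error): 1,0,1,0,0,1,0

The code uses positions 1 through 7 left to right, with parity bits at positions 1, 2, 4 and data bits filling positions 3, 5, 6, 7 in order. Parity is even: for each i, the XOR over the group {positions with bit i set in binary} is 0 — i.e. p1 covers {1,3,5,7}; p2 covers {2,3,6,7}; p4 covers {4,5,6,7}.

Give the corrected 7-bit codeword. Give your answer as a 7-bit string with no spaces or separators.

s1 (pos 1,3,5,7): 1⊕1⊕0⊕0 = 0
s2 (pos 2,3,6,7): 0⊕1⊕1⊕0 = 0
s4 (pos 4,5,6,7): 0⊕0⊕1⊕0 = 1
Syndrome s4…s1 = 100 → error at position 4.
Flip position 4: 1010010 → 1011010

1011010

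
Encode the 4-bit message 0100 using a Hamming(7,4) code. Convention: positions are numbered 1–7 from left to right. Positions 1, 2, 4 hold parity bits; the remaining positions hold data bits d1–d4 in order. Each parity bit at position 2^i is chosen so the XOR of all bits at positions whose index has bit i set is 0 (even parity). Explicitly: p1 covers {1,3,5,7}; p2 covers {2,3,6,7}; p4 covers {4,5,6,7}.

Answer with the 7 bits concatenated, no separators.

1001100

Place data at non-parity positions: p1 p2 0 p4 1 0 0
p1 (pos 1,3,5,7): XOR of data positions = 0⊕1⊕0 = 1
p2 (pos 2,3,6,7): XOR of data positions = 0⊕0⊕0 = 0
p4 (pos 4,5,6,7): XOR of data positions = 1⊕0⊕0 = 1
Codeword: 1001100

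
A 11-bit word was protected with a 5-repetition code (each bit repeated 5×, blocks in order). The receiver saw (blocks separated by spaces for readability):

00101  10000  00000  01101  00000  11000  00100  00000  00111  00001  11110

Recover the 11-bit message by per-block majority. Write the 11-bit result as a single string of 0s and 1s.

00010000101

Block 1 (00101): 2 ones → 0
Block 2 (10000): 1 one → 0
Block 3 (00000): 0 ones → 0
Block 4 (01101): 3 ones → 1
Block 5 (00000): 0 ones → 0
Block 6 (11000): 2 ones → 0
Block 7 (00100): 1 one → 0
Block 8 (00000): 0 ones → 0
Block 9 (00111): 3 ones → 1
Block 10 (00001): 1 one → 0
Block 11 (11110): 4 ones → 1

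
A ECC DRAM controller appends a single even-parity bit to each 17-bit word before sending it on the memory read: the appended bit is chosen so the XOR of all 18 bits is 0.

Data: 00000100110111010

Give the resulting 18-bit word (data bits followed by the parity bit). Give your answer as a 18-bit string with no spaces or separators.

000001001101110101

XOR of the 17 data bits: 0⊕0⊕0⊕0⊕0⊕1⊕0⊕0⊕1⊕1⊕0⊕1⊕1⊕1⊕0⊕1⊕0 = 1
Parity bit = 1 (so all 18 bits XOR to 0).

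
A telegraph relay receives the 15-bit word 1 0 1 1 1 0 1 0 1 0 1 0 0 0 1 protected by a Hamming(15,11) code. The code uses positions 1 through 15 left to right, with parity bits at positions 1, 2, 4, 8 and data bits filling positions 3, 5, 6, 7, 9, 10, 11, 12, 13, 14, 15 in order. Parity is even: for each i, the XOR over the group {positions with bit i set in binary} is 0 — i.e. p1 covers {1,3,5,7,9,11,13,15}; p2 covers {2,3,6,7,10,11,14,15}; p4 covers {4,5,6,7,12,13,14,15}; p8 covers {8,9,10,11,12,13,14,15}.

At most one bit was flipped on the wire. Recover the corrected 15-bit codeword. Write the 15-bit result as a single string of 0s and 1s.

101110100010001

s1 (pos 1,3,5,7,9,11,13,15): 1⊕1⊕1⊕1⊕1⊕1⊕0⊕1 = 1
s2 (pos 2,3,6,7,10,11,14,15): 0⊕1⊕0⊕1⊕0⊕1⊕0⊕1 = 0
s4 (pos 4,5,6,7,12,13,14,15): 1⊕1⊕0⊕1⊕0⊕0⊕0⊕1 = 0
s8 (pos 8,9,10,11,12,13,14,15): 0⊕1⊕0⊕1⊕0⊕0⊕0⊕1 = 1
Syndrome s8…s1 = 1001 → error at position 9.
Flip position 9: 101110101010001 → 101110100010001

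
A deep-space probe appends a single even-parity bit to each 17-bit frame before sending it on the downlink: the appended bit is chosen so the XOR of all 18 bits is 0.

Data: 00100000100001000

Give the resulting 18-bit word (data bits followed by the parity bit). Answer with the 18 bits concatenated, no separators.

XOR of the 17 data bits: 0⊕0⊕1⊕0⊕0⊕0⊕0⊕0⊕1⊕0⊕0⊕0⊕0⊕1⊕0⊕0⊕0 = 1
Parity bit = 1 (so all 18 bits XOR to 0).

001000001000010001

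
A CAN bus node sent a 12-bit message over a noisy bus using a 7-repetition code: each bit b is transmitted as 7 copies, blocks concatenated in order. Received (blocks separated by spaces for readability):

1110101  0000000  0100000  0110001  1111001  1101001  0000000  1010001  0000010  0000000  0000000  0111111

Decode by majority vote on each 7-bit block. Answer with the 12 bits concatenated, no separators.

Block 1 (1110101): 5 ones → 1
Block 2 (0000000): 0 ones → 0
Block 3 (0100000): 1 one → 0
Block 4 (0110001): 3 ones → 0
Block 5 (1111001): 5 ones → 1
Block 6 (1101001): 4 ones → 1
Block 7 (0000000): 0 ones → 0
Block 8 (1010001): 3 ones → 0
Block 9 (0000010): 1 one → 0
Block 10 (0000000): 0 ones → 0
Block 11 (0000000): 0 ones → 0
Block 12 (0111111): 6 ones → 1

100011000001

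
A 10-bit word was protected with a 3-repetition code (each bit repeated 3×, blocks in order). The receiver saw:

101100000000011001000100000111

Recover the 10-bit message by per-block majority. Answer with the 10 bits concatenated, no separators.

Block 1 (101): 2 ones → 1
Block 2 (100): 1 one → 0
Block 3 (000): 0 ones → 0
Block 4 (000): 0 ones → 0
Block 5 (011): 2 ones → 1
Block 6 (001): 1 one → 0
Block 7 (000): 0 ones → 0
Block 8 (100): 1 one → 0
Block 9 (000): 0 ones → 0
Block 10 (111): 3 ones → 1

1000100001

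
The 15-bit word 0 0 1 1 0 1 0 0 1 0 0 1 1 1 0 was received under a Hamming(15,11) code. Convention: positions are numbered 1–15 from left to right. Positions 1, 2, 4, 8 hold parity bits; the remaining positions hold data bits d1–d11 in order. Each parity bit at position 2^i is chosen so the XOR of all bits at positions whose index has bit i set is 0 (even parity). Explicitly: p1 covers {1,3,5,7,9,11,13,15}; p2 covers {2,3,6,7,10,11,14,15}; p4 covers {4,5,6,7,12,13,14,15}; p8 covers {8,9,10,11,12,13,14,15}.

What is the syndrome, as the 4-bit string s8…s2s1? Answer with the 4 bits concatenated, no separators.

s1 (pos 1,3,5,7,9,11,13,15): 0⊕1⊕0⊕0⊕1⊕0⊕1⊕0 = 1
s2 (pos 2,3,6,7,10,11,14,15): 0⊕1⊕1⊕0⊕0⊕0⊕1⊕0 = 1
s4 (pos 4,5,6,7,12,13,14,15): 1⊕0⊕1⊕0⊕1⊕1⊕1⊕0 = 1
s8 (pos 8,9,10,11,12,13,14,15): 0⊕1⊕0⊕0⊕1⊕1⊕1⊕0 = 0
Syndrome s8…s1 = 0111 → error at position 7.

0111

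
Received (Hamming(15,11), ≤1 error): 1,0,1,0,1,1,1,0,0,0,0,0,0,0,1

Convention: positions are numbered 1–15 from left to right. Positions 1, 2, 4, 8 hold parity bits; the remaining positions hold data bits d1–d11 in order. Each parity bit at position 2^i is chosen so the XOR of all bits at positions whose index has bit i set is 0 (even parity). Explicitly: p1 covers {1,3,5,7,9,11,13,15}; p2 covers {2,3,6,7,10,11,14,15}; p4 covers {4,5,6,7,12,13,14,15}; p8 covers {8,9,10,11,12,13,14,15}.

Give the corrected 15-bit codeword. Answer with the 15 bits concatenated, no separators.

s1 (pos 1,3,5,7,9,11,13,15): 1⊕1⊕1⊕1⊕0⊕0⊕0⊕1 = 1
s2 (pos 2,3,6,7,10,11,14,15): 0⊕1⊕1⊕1⊕0⊕0⊕0⊕1 = 0
s4 (pos 4,5,6,7,12,13,14,15): 0⊕1⊕1⊕1⊕0⊕0⊕0⊕1 = 0
s8 (pos 8,9,10,11,12,13,14,15): 0⊕0⊕0⊕0⊕0⊕0⊕0⊕1 = 1
Syndrome s8…s1 = 1001 → error at position 9.
Flip position 9: 101011100000001 → 101011101000001

101011101000001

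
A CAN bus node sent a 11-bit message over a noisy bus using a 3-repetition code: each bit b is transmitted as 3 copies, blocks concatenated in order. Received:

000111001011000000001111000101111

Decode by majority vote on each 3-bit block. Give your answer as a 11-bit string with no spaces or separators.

01010001011

Block 1 (000): 0 ones → 0
Block 2 (111): 3 ones → 1
Block 3 (001): 1 one → 0
Block 4 (011): 2 ones → 1
Block 5 (000): 0 ones → 0
Block 6 (000): 0 ones → 0
Block 7 (001): 1 one → 0
Block 8 (111): 3 ones → 1
Block 9 (000): 0 ones → 0
Block 10 (101): 2 ones → 1
Block 11 (111): 3 ones → 1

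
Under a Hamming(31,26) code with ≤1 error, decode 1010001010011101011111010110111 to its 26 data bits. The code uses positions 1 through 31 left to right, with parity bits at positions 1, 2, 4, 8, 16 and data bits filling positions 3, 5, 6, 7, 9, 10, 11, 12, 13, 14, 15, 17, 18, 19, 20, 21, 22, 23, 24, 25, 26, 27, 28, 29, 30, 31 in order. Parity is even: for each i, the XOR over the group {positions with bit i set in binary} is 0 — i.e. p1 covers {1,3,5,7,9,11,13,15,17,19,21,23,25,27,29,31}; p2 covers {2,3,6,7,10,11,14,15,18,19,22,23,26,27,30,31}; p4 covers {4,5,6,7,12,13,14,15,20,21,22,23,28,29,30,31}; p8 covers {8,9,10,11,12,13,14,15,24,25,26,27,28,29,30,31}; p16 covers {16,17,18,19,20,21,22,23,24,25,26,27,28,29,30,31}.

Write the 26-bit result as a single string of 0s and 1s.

10011001110011111010110111

s1 (pos 1,3,5,7,9,11,13,15,17,19,21,23,25,27,29,31): 1⊕1⊕0⊕1⊕1⊕0⊕1⊕0⊕0⊕1⊕1⊕0⊕0⊕1⊕1⊕1 = 0
s2 (pos 2,3,6,7,10,11,14,15,18,19,22,23,26,27,30,31): 0⊕1⊕0⊕1⊕0⊕0⊕1⊕0⊕1⊕1⊕1⊕0⊕1⊕1⊕1⊕1 = 0
s4 (pos 4,5,6,7,12,13,14,15,20,21,22,23,28,29,30,31): 0⊕0⊕0⊕1⊕1⊕1⊕1⊕0⊕1⊕1⊕1⊕0⊕0⊕1⊕1⊕1 = 0
s8 (pos 8,9,10,11,12,13,14,15,24,25,26,27,28,29,30,31): 0⊕1⊕0⊕0⊕1⊕1⊕1⊕0⊕1⊕0⊕1⊕1⊕0⊕1⊕1⊕1 = 0
s16 (pos 16,17,18,19,20,21,22,23,24,25,26,27,28,29,30,31): 1⊕0⊕1⊕1⊕1⊕1⊕1⊕0⊕1⊕0⊕1⊕1⊕0⊕1⊕1⊕1 = 0
Syndrome s16…s1 = 00000 → no error.
Read data bits from positions 3,5,6,7,9,10,11,12,13,14,15,17,18,19,20,21,22,23,24,25,26,27,28,29,30,31: 10011001110011111010110111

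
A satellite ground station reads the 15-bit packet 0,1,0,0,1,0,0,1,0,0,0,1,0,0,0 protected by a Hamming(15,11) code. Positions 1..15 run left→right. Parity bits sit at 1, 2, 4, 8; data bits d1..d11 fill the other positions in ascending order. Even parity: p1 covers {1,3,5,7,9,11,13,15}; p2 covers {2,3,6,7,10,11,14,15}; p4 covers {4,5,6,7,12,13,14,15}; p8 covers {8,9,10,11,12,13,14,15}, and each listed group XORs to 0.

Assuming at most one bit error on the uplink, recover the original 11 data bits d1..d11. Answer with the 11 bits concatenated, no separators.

s1 (pos 1,3,5,7,9,11,13,15): 0⊕0⊕1⊕0⊕0⊕0⊕0⊕0 = 1
s2 (pos 2,3,6,7,10,11,14,15): 1⊕0⊕0⊕0⊕0⊕0⊕0⊕0 = 1
s4 (pos 4,5,6,7,12,13,14,15): 0⊕1⊕0⊕0⊕1⊕0⊕0⊕0 = 0
s8 (pos 8,9,10,11,12,13,14,15): 1⊕0⊕0⊕0⊕1⊕0⊕0⊕0 = 0
Syndrome s8…s1 = 0011 → error at position 3.
Flip position 3: 010010010001000 → 011010010001000
Read data bits from positions 3,5,6,7,9,10,11,12,13,14,15: 11000001000

11000001000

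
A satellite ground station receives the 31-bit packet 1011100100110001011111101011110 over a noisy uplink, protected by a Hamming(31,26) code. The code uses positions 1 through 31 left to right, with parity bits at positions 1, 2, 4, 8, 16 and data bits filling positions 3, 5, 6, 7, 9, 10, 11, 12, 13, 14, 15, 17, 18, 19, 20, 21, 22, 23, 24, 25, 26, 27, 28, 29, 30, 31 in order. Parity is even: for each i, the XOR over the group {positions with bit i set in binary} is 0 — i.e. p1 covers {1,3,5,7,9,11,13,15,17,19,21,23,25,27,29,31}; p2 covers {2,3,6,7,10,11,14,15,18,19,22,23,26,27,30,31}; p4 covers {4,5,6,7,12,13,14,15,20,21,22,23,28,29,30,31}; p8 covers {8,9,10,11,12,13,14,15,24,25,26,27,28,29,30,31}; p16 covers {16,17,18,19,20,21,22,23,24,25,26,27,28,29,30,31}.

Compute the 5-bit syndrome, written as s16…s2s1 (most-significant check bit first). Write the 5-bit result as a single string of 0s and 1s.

00000

s1 (pos 1,3,5,7,9,11,13,15,17,19,21,23,25,27,29,31): 1⊕1⊕1⊕0⊕0⊕1⊕0⊕0⊕0⊕1⊕1⊕1⊕1⊕1⊕1⊕0 = 0
s2 (pos 2,3,6,7,10,11,14,15,18,19,22,23,26,27,30,31): 0⊕1⊕0⊕0⊕0⊕1⊕0⊕0⊕1⊕1⊕1⊕1⊕0⊕1⊕1⊕0 = 0
s4 (pos 4,5,6,7,12,13,14,15,20,21,22,23,28,29,30,31): 1⊕1⊕0⊕0⊕1⊕0⊕0⊕0⊕1⊕1⊕1⊕1⊕1⊕1⊕1⊕0 = 0
s8 (pos 8,9,10,11,12,13,14,15,24,25,26,27,28,29,30,31): 1⊕0⊕0⊕1⊕1⊕0⊕0⊕0⊕0⊕1⊕0⊕1⊕1⊕1⊕1⊕0 = 0
s16 (pos 16,17,18,19,20,21,22,23,24,25,26,27,28,29,30,31): 1⊕0⊕1⊕1⊕1⊕1⊕1⊕1⊕0⊕1⊕0⊕1⊕1⊕1⊕1⊕0 = 0
Syndrome s16…s1 = 00000 → no error.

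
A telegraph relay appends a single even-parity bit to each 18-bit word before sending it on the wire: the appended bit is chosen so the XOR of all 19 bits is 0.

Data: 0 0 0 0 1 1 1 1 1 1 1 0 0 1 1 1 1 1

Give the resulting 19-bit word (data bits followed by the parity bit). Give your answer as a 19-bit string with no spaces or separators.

XOR of the 18 data bits: 0⊕0⊕0⊕0⊕1⊕1⊕1⊕1⊕1⊕1⊕1⊕0⊕0⊕1⊕1⊕1⊕1⊕1 = 0
Parity bit = 0 (so all 19 bits XOR to 0).

0000111111100111110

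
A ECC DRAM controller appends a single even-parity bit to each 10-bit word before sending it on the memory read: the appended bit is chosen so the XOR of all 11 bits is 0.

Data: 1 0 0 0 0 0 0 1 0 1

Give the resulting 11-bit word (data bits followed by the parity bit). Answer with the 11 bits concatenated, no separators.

XOR of the 10 data bits: 1⊕0⊕0⊕0⊕0⊕0⊕0⊕1⊕0⊕1 = 1
Parity bit = 1 (so all 11 bits XOR to 0).

10000001011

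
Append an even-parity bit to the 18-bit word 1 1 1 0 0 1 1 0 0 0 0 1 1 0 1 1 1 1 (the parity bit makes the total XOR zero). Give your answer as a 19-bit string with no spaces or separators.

1110011000011011111

XOR of the 18 data bits: 1⊕1⊕1⊕0⊕0⊕1⊕1⊕0⊕0⊕0⊕0⊕1⊕1⊕0⊕1⊕1⊕1⊕1 = 1
Parity bit = 1 (so all 19 bits XOR to 0).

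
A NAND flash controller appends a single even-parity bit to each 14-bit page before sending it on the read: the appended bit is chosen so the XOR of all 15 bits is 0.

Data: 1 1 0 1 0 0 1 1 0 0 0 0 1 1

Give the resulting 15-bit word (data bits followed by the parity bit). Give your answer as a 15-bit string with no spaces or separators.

XOR of the 14 data bits: 1⊕1⊕0⊕1⊕0⊕0⊕1⊕1⊕0⊕0⊕0⊕0⊕1⊕1 = 1
Parity bit = 1 (so all 15 bits XOR to 0).

110100110000111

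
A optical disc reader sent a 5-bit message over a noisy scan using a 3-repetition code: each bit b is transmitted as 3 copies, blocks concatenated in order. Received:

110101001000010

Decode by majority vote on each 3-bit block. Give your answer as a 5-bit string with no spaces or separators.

Block 1 (110): 2 ones → 1
Block 2 (101): 2 ones → 1
Block 3 (001): 1 one → 0
Block 4 (000): 0 ones → 0
Block 5 (010): 1 one → 0

11000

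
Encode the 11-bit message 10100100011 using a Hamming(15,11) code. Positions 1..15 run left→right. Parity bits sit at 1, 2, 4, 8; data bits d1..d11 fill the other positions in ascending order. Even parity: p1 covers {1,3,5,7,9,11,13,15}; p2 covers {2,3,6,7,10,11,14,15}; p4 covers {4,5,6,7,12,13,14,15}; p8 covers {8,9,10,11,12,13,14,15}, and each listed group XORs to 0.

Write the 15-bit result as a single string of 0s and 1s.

Place data at non-parity positions: p1 p2 1 p4 0 1 0 p8 0 1 0 0 0 1 1
p1 (pos 1,3,5,7,9,11,13,15): XOR of data positions = 1⊕0⊕0⊕0⊕0⊕0⊕1 = 0
p2 (pos 2,3,6,7,10,11,14,15): XOR of data positions = 1⊕1⊕0⊕1⊕0⊕1⊕1 = 1
p4 (pos 4,5,6,7,12,13,14,15): XOR of data positions = 0⊕1⊕0⊕0⊕0⊕1⊕1 = 1
p8 (pos 8,9,10,11,12,13,14,15): XOR of data positions = 0⊕1⊕0⊕0⊕0⊕1⊕1 = 1
Codeword: 011101010100011

011101010100011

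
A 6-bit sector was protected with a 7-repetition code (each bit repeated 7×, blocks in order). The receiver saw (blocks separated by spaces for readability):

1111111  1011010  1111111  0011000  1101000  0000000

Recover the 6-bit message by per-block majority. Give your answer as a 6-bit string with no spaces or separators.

Block 1 (1111111): 7 ones → 1
Block 2 (1011010): 4 ones → 1
Block 3 (1111111): 7 ones → 1
Block 4 (0011000): 2 ones → 0
Block 5 (1101000): 3 ones → 0
Block 6 (0000000): 0 ones → 0

111000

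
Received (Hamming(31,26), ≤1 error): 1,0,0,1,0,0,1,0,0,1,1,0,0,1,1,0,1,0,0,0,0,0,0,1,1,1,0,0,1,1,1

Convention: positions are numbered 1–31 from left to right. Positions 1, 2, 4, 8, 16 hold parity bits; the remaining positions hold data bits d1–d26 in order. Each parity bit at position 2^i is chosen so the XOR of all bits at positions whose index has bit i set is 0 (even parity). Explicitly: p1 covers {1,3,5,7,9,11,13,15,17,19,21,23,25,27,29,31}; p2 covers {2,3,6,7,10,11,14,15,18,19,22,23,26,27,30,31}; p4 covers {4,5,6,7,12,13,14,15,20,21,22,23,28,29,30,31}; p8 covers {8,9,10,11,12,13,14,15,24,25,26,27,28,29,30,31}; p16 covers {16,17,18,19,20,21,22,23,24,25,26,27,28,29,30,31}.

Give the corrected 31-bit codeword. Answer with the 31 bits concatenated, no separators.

1001001001100110100100011100111

s1 (pos 1,3,5,7,9,11,13,15,17,19,21,23,25,27,29,31): 1⊕0⊕0⊕1⊕0⊕1⊕0⊕1⊕1⊕0⊕0⊕0⊕1⊕0⊕1⊕1 = 0
s2 (pos 2,3,6,7,10,11,14,15,18,19,22,23,26,27,30,31): 0⊕0⊕0⊕1⊕1⊕1⊕1⊕1⊕0⊕0⊕0⊕0⊕1⊕0⊕1⊕1 = 0
s4 (pos 4,5,6,7,12,13,14,15,20,21,22,23,28,29,30,31): 1⊕0⊕0⊕1⊕0⊕0⊕1⊕1⊕0⊕0⊕0⊕0⊕0⊕1⊕1⊕1 = 1
s8 (pos 8,9,10,11,12,13,14,15,24,25,26,27,28,29,30,31): 0⊕0⊕1⊕1⊕0⊕0⊕1⊕1⊕1⊕1⊕1⊕0⊕0⊕1⊕1⊕1 = 0
s16 (pos 16,17,18,19,20,21,22,23,24,25,26,27,28,29,30,31): 0⊕1⊕0⊕0⊕0⊕0⊕0⊕0⊕1⊕1⊕1⊕0⊕0⊕1⊕1⊕1 = 1
Syndrome s16…s1 = 10100 → error at position 20.
Flip position 20: 1001001001100110100000011100111 → 1001001001100110100100011100111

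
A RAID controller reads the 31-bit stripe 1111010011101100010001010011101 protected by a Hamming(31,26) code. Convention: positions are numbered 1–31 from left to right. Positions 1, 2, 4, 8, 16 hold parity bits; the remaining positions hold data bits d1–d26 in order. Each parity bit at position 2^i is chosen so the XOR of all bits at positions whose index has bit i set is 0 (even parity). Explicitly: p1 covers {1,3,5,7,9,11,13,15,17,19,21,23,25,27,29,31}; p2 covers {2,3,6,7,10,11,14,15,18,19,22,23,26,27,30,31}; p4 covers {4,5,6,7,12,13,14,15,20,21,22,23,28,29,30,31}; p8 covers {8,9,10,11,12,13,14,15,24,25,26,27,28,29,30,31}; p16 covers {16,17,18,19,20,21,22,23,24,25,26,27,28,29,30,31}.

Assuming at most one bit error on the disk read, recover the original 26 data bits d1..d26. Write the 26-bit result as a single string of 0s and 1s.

10101110110010001010011101

s1 (pos 1,3,5,7,9,11,13,15,17,19,21,23,25,27,29,31): 1⊕1⊕0⊕0⊕1⊕1⊕1⊕0⊕0⊕0⊕0⊕0⊕0⊕1⊕1⊕1 = 0
s2 (pos 2,3,6,7,10,11,14,15,18,19,22,23,26,27,30,31): 1⊕1⊕1⊕0⊕1⊕1⊕1⊕0⊕1⊕0⊕1⊕0⊕0⊕1⊕0⊕1 = 0
s4 (pos 4,5,6,7,12,13,14,15,20,21,22,23,28,29,30,31): 1⊕0⊕1⊕0⊕0⊕1⊕1⊕0⊕0⊕0⊕1⊕0⊕1⊕1⊕0⊕1 = 0
s8 (pos 8,9,10,11,12,13,14,15,24,25,26,27,28,29,30,31): 0⊕1⊕1⊕1⊕0⊕1⊕1⊕0⊕1⊕0⊕0⊕1⊕1⊕1⊕0⊕1 = 0
s16 (pos 16,17,18,19,20,21,22,23,24,25,26,27,28,29,30,31): 0⊕0⊕1⊕0⊕0⊕0⊕1⊕0⊕1⊕0⊕0⊕1⊕1⊕1⊕0⊕1 = 1
Syndrome s16…s1 = 10000 → error at position 16.
Flip position 16: 1111010011101100010001010011101 → 1111010011101101010001010011101
Read data bits from positions 3,5,6,7,9,10,11,12,13,14,15,17,18,19,20,21,22,23,24,25,26,27,28,29,30,31: 10101110110010001010011101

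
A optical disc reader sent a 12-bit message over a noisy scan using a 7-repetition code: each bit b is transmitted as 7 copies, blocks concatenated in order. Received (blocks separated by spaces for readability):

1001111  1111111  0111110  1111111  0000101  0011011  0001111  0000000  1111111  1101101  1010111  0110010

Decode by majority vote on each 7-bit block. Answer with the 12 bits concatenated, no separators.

111101101110

Block 1 (1001111): 5 ones → 1
Block 2 (1111111): 7 ones → 1
Block 3 (0111110): 5 ones → 1
Block 4 (1111111): 7 ones → 1
Block 5 (0000101): 2 ones → 0
Block 6 (0011011): 4 ones → 1
Block 7 (0001111): 4 ones → 1
Block 8 (0000000): 0 ones → 0
Block 9 (1111111): 7 ones → 1
Block 10 (1101101): 5 ones → 1
Block 11 (1010111): 5 ones → 1
Block 12 (0110010): 3 ones → 0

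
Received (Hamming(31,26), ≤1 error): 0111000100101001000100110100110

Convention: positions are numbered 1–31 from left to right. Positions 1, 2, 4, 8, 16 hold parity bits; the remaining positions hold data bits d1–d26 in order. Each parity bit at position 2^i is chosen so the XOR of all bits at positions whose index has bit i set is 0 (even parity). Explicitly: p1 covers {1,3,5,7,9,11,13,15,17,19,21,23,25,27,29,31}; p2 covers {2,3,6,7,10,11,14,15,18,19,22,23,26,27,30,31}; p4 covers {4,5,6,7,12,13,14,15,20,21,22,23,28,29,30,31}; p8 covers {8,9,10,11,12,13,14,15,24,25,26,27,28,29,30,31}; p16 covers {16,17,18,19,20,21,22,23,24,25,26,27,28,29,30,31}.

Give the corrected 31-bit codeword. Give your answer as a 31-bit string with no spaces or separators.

s1 (pos 1,3,5,7,9,11,13,15,17,19,21,23,25,27,29,31): 0⊕1⊕0⊕0⊕0⊕1⊕1⊕0⊕0⊕0⊕0⊕1⊕0⊕0⊕1⊕0 = 1
s2 (pos 2,3,6,7,10,11,14,15,18,19,22,23,26,27,30,31): 1⊕1⊕0⊕0⊕0⊕1⊕0⊕0⊕0⊕0⊕0⊕1⊕1⊕0⊕1⊕0 = 0
s4 (pos 4,5,6,7,12,13,14,15,20,21,22,23,28,29,30,31): 1⊕0⊕0⊕0⊕0⊕1⊕0⊕0⊕1⊕0⊕0⊕1⊕0⊕1⊕1⊕0 = 0
s8 (pos 8,9,10,11,12,13,14,15,24,25,26,27,28,29,30,31): 1⊕0⊕0⊕1⊕0⊕1⊕0⊕0⊕1⊕0⊕1⊕0⊕0⊕1⊕1⊕0 = 1
s16 (pos 16,17,18,19,20,21,22,23,24,25,26,27,28,29,30,31): 1⊕0⊕0⊕0⊕1⊕0⊕0⊕1⊕1⊕0⊕1⊕0⊕0⊕1⊕1⊕0 = 1
Syndrome s16…s1 = 11001 → error at position 25.
Flip position 25: 0111000100101001000100110100110 → 0111000100101001000100111100110

0111000100101001000100111100110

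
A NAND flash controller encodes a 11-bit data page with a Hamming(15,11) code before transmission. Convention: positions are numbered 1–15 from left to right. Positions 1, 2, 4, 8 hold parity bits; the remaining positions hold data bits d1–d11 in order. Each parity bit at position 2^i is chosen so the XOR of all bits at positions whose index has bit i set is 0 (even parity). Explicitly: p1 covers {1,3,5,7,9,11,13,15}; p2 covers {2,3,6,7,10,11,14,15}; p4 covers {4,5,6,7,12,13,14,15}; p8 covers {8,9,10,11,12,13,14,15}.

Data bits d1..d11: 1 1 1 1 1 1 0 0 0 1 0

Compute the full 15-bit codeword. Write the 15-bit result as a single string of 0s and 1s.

Place data at non-parity positions: p1 p2 1 p4 1 1 1 p8 1 1 0 0 0 1 0
p1 (pos 1,3,5,7,9,11,13,15): XOR of data positions = 1⊕1⊕1⊕1⊕0⊕0⊕0 = 0
p2 (pos 2,3,6,7,10,11,14,15): XOR of data positions = 1⊕1⊕1⊕1⊕0⊕1⊕0 = 1
p4 (pos 4,5,6,7,12,13,14,15): XOR of data positions = 1⊕1⊕1⊕0⊕0⊕1⊕0 = 0
p8 (pos 8,9,10,11,12,13,14,15): XOR of data positions = 1⊕1⊕0⊕0⊕0⊕1⊕0 = 1
Codeword: 011011111100010

011011111100010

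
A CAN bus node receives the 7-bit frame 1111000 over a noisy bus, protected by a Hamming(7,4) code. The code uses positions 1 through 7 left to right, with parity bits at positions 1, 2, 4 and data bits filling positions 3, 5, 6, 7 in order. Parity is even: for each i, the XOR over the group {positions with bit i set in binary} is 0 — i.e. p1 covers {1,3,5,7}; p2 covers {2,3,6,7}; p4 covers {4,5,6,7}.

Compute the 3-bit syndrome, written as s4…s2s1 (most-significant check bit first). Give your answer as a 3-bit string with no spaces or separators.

100

s1 (pos 1,3,5,7): 1⊕1⊕0⊕0 = 0
s2 (pos 2,3,6,7): 1⊕1⊕0⊕0 = 0
s4 (pos 4,5,6,7): 1⊕0⊕0⊕0 = 1
Syndrome s4…s1 = 100 → error at position 4.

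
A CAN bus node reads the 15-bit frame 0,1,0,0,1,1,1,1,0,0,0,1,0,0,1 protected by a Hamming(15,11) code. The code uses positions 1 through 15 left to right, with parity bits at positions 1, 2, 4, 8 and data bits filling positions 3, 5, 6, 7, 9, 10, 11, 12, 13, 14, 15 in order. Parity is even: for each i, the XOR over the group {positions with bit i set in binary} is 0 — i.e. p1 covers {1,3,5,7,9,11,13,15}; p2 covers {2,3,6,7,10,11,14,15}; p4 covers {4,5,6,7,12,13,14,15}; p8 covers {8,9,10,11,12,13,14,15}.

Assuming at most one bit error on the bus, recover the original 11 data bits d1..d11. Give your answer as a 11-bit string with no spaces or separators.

s1 (pos 1,3,5,7,9,11,13,15): 0⊕0⊕1⊕1⊕0⊕0⊕0⊕1 = 1
s2 (pos 2,3,6,7,10,11,14,15): 1⊕0⊕1⊕1⊕0⊕0⊕0⊕1 = 0
s4 (pos 4,5,6,7,12,13,14,15): 0⊕1⊕1⊕1⊕1⊕0⊕0⊕1 = 1
s8 (pos 8,9,10,11,12,13,14,15): 1⊕0⊕0⊕0⊕1⊕0⊕0⊕1 = 1
Syndrome s8…s1 = 1101 → error at position 13.
Flip position 13: 010011110001001 → 010011110001101
Read data bits from positions 3,5,6,7,9,10,11,12,13,14,15: 01110001101

01110001101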